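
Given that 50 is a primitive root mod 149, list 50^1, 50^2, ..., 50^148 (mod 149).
g^1, g^2, ..., g^{148} mod 149: {50, 116, 138, 46, 65, 121, 90, 30, 10, 53, 117, 39, 13, 54, 18, 6, 2, 100, 83, 127, 92, 130, 93, 31, 60, 20, 106, 85, 78, 26, 108, 36, 12, 4, 51, 17, 105, 35, 111, 37, 62, 120, 40, 63, 21, 7, 52, 67, 72, 24, 8, 102, 34, 61, 70, 73, 74, 124, 91, 80, 126, 42, 14, 104, 134, 144, 48, 16, 55, 68, 122, 140, 146, 148, 99, 33, 11, 103, 84, 28, 59, 119, 139, 96, 32, 110, 136, 95, 131, 143, 147, 49, 66, 22, 57, 19, 56, 118, 89, 129, 43, 64, 71, 123, 41, 113, 137, 145, 98, 132, 44, 114, 38, 112, 87, 29, 109, 86, 128, 142, 97, 82, 77, 125, 141, 47, 115, 88, 79, 76, 75, 25, 58, 69, 23, 107, 135, 45, 15, 5, 101, 133, 94, 81, 27, 9, 3, 1}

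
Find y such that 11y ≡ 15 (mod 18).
3

Since gcd(11, 18) = 1 divides 15, a solution exists.
Multiply both sides by the inverse of 11 mod 18:
  11^(-1) mod 18 = 5
  x ≡ 5 × 15 ≡ 75 ≡ 3 (mod 18)
Verification: 11 × 3 = 33 = 1 × 18 + 15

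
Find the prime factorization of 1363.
29 × 47

Divide by primes starting from smallest:
1363 ÷ 29 = 47
47 ÷ 47 = 1

1363 = 29 × 47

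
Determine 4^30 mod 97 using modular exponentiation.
Using repeated squaring. 30 = 16 + 8 + 4 + 2 (binary 11110). Repeated squaring mod 97: 4^1 ≡ 4; 4^2 ≡ 4² = 16 ≡ 16; 4^4 ≡ 16² = 256 ≡ 62; 4^8 ≡ 62² = 3844 ≡ 61; 4^16 ≡ 61² = 3721 ≡ 35. Multiply: 4^30 = 4^16 × 4^8 × 4^4 × 4^2 ≡ 35 × 61 × 62 × 16 (mod 97): 35 × 61 = 2135 ≡ 1; 1 × 62 = 62 ≡ 62; 62 × 16 = 992 ≡ 22. So 4^30 ≡ 22 (mod 97).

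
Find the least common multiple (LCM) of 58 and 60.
1740

First find GCD(58, 60) using the Euclidean algorithm:
58 = 0 × 60 + 58
60 = 1 × 58 + 2
58 = 29 × 2 + 0
GCD(58, 60) = 2

LCM formula: LCM(a, b) = (a × b) / GCD(a, b)
LCM(58, 60) = (58 × 60) / 2
LCM(58, 60) = 3480 / 2
LCM(58, 60) = 1740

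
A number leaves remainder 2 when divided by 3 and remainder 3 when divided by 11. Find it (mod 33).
M = 3 × 11 = 33. M₁ = 11, y₁ ≡ 2 (mod 3). M₂ = 3, y₂ ≡ 4 (mod 11). n = 2×11×2 + 3×3×4 ≡ 14 (mod 33)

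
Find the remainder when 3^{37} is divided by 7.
By Fermat: 3^{6} ≡ 1 (mod 7). 37 = 6×6 + 1. So 3^{37} ≡ 3^{1} ≡ 3 (mod 7)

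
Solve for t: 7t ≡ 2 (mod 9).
8

Since gcd(7, 9) = 1 divides 2, a solution exists.
Multiply both sides by the inverse of 7 mod 9:
  7^(-1) mod 9 = 4
  x ≡ 4 × 2 ≡ 8 ≡ 8 (mod 9)
Verification: 7 × 8 = 56 = 6 × 9 + 2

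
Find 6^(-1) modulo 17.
3

Using Extended Euclidean Algorithm:
gcd(6, 17) = 1
Bezout coefficients: 6 × 3 + 17 × -1 = 1
So 6 × 3 ≡ 1 (mod 17)
The inverse is 3 mod 17 = 3
Verification: 6 × 3 = 18 = 1 × 17 + 1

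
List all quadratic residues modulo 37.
QRs mod 37: {1, 3, 4, 7, 9, 10, 11, 12, 16, 21, 25, 26, 27, 28, 30, 33, 34, 36}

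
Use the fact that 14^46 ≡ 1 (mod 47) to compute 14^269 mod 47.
By Fermat: 14^{46} ≡ 1 (mod 47). 269 ≡ 39 (mod 46). So 14^{269} ≡ 14^{39} ≡ 2 (mod 47)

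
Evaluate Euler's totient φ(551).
504

Prime factorization: 551 = 19 × 29
Using the formula φ(n) = n × Π(1 - 1/p) for each prime factor p:
φ(551) = 551 × (1 - 1/19) × (1 - 1/29)
φ(551) = 504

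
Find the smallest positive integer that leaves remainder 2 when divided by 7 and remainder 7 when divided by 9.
M = 7 × 9 = 63. M₁ = 9, y₁ ≡ 4 (mod 7). M₂ = 7, y₂ ≡ 4 (mod 9). x = 2×9×4 + 7×7×4 ≡ 16 (mod 63). The smallest positive such number is 16.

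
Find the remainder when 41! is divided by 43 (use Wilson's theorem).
(42)! = (41)! × (42) ≡ -1 (mod 43). So (41)! ≡ -1 × (42)^(-1) ≡ (-1)×(-1) = 1 (mod 43)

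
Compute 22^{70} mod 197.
114

Using successive squaring:
Binary expansion of 70: 1000110
Powers of 22 mod 197 (each is the square of the previous):
  22^1 ≡ 22 (mod 197)
  22^2 ≡ 22² = 484 ≡ 90 (mod 197)
  22^4 ≡ 90² = 8100 ≡ 23 (mod 197)
  22^8 ≡ 23² = 529 ≡ 135 (mod 197)
  22^16 ≡ 135² = 18225 ≡ 101 (mod 197)
  22^32 ≡ 101² = 10201 ≡ 154 (mod 197)
  22^64 ≡ 154² = 23716 ≡ 76 (mod 197)
70 = 64 + 4 + 2, so 22^70 = 22^64 × 22^4 × 22^2 ≡ 76 × 23 × 90 (mod 197)
Multiplying step by step:
  76 × 23 = 1748 ≡ 172 (mod 197)
  172 × 90 = 15480 ≡ 114 (mod 197)
Result: 22^70 ≡ 114 (mod 197)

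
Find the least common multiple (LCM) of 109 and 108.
11772

First find GCD(109, 108) using the Euclidean algorithm:
109 = 1 × 108 + 1
108 = 108 × 1 + 0
GCD(109, 108) = 1

LCM formula: LCM(a, b) = (a × b) / GCD(a, b)
LCM(109, 108) = (109 × 108) / 1
LCM(109, 108) = 11772 / 1
LCM(109, 108) = 11772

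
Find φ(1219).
1144

Prime factorization: 1219 = 23 × 53
Using the formula φ(n) = n × Π(1 - 1/p) for each prime factor p:
φ(1219) = 1219 × (1 - 1/23) × (1 - 1/53)
φ(1219) = 1144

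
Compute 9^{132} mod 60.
21

Using successive squaring:
Binary expansion of 132: 10000100
Powers of 9 mod 60 (each is the square of the previous):
  9^1 ≡ 9 (mod 60)
  9^2 ≡ 9² = 81 ≡ 21 (mod 60)
  9^4 ≡ 21² = 441 ≡ 21 (mod 60)
  9^8 ≡ 21² = 441 ≡ 21 (mod 60)
  9^16 ≡ 21² = 441 ≡ 21 (mod 60)
  9^32 ≡ 21² = 441 ≡ 21 (mod 60)
  9^64 ≡ 21² = 441 ≡ 21 (mod 60)
  9^128 ≡ 21² = 441 ≡ 21 (mod 60)
132 = 128 + 4, so 9^132 = 9^128 × 9^4 ≡ 21 × 21 (mod 60)
Multiplying step by step:
  21 × 21 = 441 ≡ 21 (mod 60)
Result: 9^132 ≡ 21 (mod 60)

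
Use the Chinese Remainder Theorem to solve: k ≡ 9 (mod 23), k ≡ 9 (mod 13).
9

Using the Chinese Remainder Theorem:
M = product of moduli = 299
For equation 1: M_1 = 13, 13 ≡ 13 (mod 23), inverse of 13 mod 23 is 16 (check: 13 × 16 = 208 ≡ 1 (mod 23))
For equation 2: M_2 = 23, 23 ≡ 10 (mod 13), inverse of 23 mod 13 is 4 (check: 10 × 4 = 40 ≡ 1 (mod 13))
Combine: k ≡ Σ r_i×M_i×(M_i⁻¹ mod m_i) = 9×13×16 + 9×23×4 = 1872 + 828 = 2700
2700 mod 299 = 9
k ≡ 9 (mod 299)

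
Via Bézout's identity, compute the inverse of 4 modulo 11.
Extended GCD: 4(3) + 11(-1) = 1. So 4^(-1) ≡ 3 ≡ 3 (mod 11). Verify: 4 × 3 = 12 ≡ 1 (mod 11)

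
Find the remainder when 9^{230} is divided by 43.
By Fermat: 9^{42} ≡ 1 (mod 43). 230 = 5×42 + 20. So 9^{230} ≡ 9^{20} ≡ 24 (mod 43)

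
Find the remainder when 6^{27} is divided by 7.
By Fermat: 6^{6} ≡ 1 (mod 7). 27 = 4×6 + 3. So 6^{27} ≡ 6^{3} ≡ 6 (mod 7)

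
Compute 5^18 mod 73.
Using repeated squaring. 18 = 16 + 2 (binary 10010). Repeated squaring mod 73: 5^1 ≡ 5; 5^2 ≡ 5² = 25 ≡ 25; 5^4 ≡ 25² = 625 ≡ 41; 5^8 ≡ 41² = 1681 ≡ 2; 5^16 ≡ 2² = 4 ≡ 4. Multiply: 5^18 = 5^16 × 5^2 ≡ 4 × 25 (mod 73): 4 × 25 = 100 ≡ 27. So 5^18 ≡ 27 (mod 73).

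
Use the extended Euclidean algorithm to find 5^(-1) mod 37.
Extended GCD: 5(15) + 37(-2) = 1. So 5^(-1) ≡ 15 ≡ 15 (mod 37). Verify: 5 × 15 = 75 ≡ 1 (mod 37)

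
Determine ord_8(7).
Powers of 7 mod 8: 7^1≡7, 7^2≡1. Order = 2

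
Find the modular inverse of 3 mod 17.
3^(-1) ≡ 6 (mod 17). Verification: 3 × 6 = 18 ≡ 1 (mod 17)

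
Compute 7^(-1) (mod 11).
7^(-1) ≡ 8 (mod 11). Verification: 7 × 8 = 56 ≡ 1 (mod 11)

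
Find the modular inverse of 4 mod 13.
4^(-1) ≡ 10 (mod 13). Verification: 4 × 10 = 40 ≡ 1 (mod 13)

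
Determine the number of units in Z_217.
180

Prime factorization: 217 = 7 × 31
Using the formula φ(n) = n × Π(1 - 1/p) for each prime factor p:
φ(217) = 217 × (1 - 1/7) × (1 - 1/31)
φ(217) = 180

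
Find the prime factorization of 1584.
2^4 × 3^2 × 11

Divide by primes starting from smallest:
1584 ÷ 2 = 792
792 ÷ 2 = 396
396 ÷ 2 = 198
198 ÷ 2 = 99
99 ÷ 3 = 33
33 ÷ 3 = 11
11 ÷ 11 = 1

1584 = 2^4 × 3^2 × 11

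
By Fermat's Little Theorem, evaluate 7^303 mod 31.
By Fermat: 7^{30} ≡ 1 (mod 31). 303 ≡ 3 (mod 30). So 7^{303} ≡ 7^{3} ≡ 2 (mod 31)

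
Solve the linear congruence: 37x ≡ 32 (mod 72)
32

Since gcd(37, 72) = 1 divides 32, a solution exists.
Multiply both sides by the inverse of 37 mod 72:
  37^(-1) mod 72 = 37
  x ≡ 37 × 32 ≡ 1184 ≡ 32 (mod 72)
Verification: 37 × 32 = 1184 = 16 × 72 + 32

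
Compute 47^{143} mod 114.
17

Using successive squaring:
Binary expansion of 143: 10001111
Powers of 47 mod 114 (each is the square of the previous):
  47^1 ≡ 47 (mod 114)
  47^2 ≡ 47² = 2209 ≡ 43 (mod 114)
  47^4 ≡ 43² = 1849 ≡ 25 (mod 114)
  47^8 ≡ 25² = 625 ≡ 55 (mod 114)
  47^16 ≡ 55² = 3025 ≡ 61 (mod 114)
  47^32 ≡ 61² = 3721 ≡ 73 (mod 114)
  47^64 ≡ 73² = 5329 ≡ 85 (mod 114)
  47^128 ≡ 85² = 7225 ≡ 43 (mod 114)
143 = 128 + 8 + 4 + 2 + 1, so 47^143 = 47^128 × 47^8 × 47^4 × 47^2 × 47^1 ≡ 43 × 55 × 25 × 43 × 47 (mod 114)
Multiplying step by step:
  43 × 55 = 2365 ≡ 85 (mod 114)
  85 × 25 = 2125 ≡ 73 (mod 114)
  73 × 43 = 3139 ≡ 61 (mod 114)
  61 × 47 = 2867 ≡ 17 (mod 114)
Result: 47^143 ≡ 17 (mod 114)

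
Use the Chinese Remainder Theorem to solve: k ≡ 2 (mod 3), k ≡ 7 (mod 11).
M = 3 × 11 = 33. M₁ = 11, y₁ ≡ 2 (mod 3). M₂ = 3, y₂ ≡ 4 (mod 11). k = 2×11×2 + 7×3×4 ≡ 29 (mod 33)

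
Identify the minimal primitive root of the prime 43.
p - 1 = 42 has prime divisors 2, 3, 7. h is a primitive root mod 43 iff h^(42/q) ≢ 1 (mod 43) for each such q.
h = 2: 2^21 ≡ 42, 2^14 ≡ 1, 2^6 ≡ 21 (mod 43); 2^14 ≡ 1, so not a primitive root.
h = 3: 3^21 ≡ 42, 3^14 ≡ 36, 3^6 ≡ 41 (mod 43); none is 1, so 3 has order 42 and is a primitive root.
The smallest primitive root mod 43 is g = 3.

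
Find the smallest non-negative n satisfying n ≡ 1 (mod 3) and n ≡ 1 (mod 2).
M = 3 × 2 = 6. M₁ = 2, y₁ ≡ 2 (mod 3). M₂ = 3, y₂ ≡ 1 (mod 2). n = 1×2×2 + 1×3×1 ≡ 1 (mod 6)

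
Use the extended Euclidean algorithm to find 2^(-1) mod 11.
Extended GCD: 2(-5) + 11(1) = 1. So 2^(-1) ≡ 6 ≡ 6 (mod 11). Verify: 2 × 6 = 12 ≡ 1 (mod 11)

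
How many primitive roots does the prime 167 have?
Number of primitive roots mod 167 = φ(166) = 82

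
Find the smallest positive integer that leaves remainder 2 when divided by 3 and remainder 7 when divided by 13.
M = 3 × 13 = 39. M₁ = 13, y₁ ≡ 1 (mod 3). M₂ = 3, y₂ ≡ 9 (mod 13). y = 2×13×1 + 7×3×9 ≡ 20 (mod 39). The smallest positive such number is 20.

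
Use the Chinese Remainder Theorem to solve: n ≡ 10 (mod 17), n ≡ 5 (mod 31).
M = 17 × 31 = 527. M₁ = 31, y₁ ≡ 11 (mod 17). M₂ = 17, y₂ ≡ 11 (mod 31). n = 10×31×11 + 5×17×11 ≡ 129 (mod 527)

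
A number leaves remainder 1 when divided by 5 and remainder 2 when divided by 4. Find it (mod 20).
M = 5 × 4 = 20. M₁ = 4, y₁ ≡ 4 (mod 5). M₂ = 5, y₂ ≡ 1 (mod 4). k = 1×4×4 + 2×5×1 ≡ 6 (mod 20)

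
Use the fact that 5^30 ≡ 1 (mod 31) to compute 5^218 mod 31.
By Fermat: 5^{30} ≡ 1 (mod 31). 218 = 7×30 + 8. So 5^{218} ≡ 5^{8} ≡ 25 (mod 31)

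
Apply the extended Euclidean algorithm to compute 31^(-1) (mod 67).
Extended GCD: 31(13) + 67(-6) = 1. So 31^(-1) ≡ 13 ≡ 13 (mod 67). Verify: 31 × 13 = 403 ≡ 1 (mod 67)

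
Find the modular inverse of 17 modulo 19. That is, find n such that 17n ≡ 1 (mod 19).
9

Using Extended Euclidean Algorithm:
gcd(17, 19) = 1
Bezout coefficients: 17 × 9 + 19 × -8 = 1
So 17 × 9 ≡ 1 (mod 19)
The inverse is 9 mod 19 = 9
Verification: 17 × 9 = 153 = 8 × 19 + 1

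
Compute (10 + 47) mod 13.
5

(10 + 47) = 57
57 mod 13 = 5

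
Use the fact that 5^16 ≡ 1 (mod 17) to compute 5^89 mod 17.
By Fermat: 5^{16} ≡ 1 (mod 17). 89 = 5×16 + 9. So 5^{89} ≡ 5^{9} ≡ 12 (mod 17)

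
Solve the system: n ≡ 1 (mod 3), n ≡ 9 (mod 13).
M = 3 × 13 = 39. M₁ = 13, y₁ ≡ 1 (mod 3). M₂ = 3, y₂ ≡ 9 (mod 13). n = 1×13×1 + 9×3×9 ≡ 22 (mod 39)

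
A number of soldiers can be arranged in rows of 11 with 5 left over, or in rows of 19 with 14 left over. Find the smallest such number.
M = 11 × 19 = 209. M₁ = 19, y₁ ≡ 7 (mod 11). M₂ = 11, y₂ ≡ 7 (mod 19). z = 5×19×7 + 14×11×7 ≡ 71 (mod 209). The smallest positive such number is 71.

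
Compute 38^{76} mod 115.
26

Using successive squaring:
Binary expansion of 76: 1001100
Powers of 38 mod 115 (each is the square of the previous):
  38^1 ≡ 38 (mod 115)
  38^2 ≡ 38² = 1444 ≡ 64 (mod 115)
  38^4 ≡ 64² = 4096 ≡ 71 (mod 115)
  38^8 ≡ 71² = 5041 ≡ 96 (mod 115)
  38^16 ≡ 96² = 9216 ≡ 16 (mod 115)
  38^32 ≡ 16² = 256 ≡ 26 (mod 115)
  38^64 ≡ 26² = 676 ≡ 101 (mod 115)
76 = 64 + 8 + 4, so 38^76 = 38^64 × 38^8 × 38^4 ≡ 101 × 96 × 71 (mod 115)
Multiplying step by step:
  101 × 96 = 9696 ≡ 36 (mod 115)
  36 × 71 = 2556 ≡ 26 (mod 115)
Result: 38^76 ≡ 26 (mod 115)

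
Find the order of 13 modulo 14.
Powers of 13 mod 14: 13^1≡13, 13^2≡1. Order = 2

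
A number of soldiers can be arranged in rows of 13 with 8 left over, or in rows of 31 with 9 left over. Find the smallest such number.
M = 13 × 31 = 403. M₁ = 31, y₁ ≡ 8 (mod 13). M₂ = 13, y₂ ≡ 12 (mod 31). m = 8×31×8 + 9×13×12 ≡ 164 (mod 403). The smallest positive such number is 164.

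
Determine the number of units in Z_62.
30

Prime factorization: 62 = 2 × 31
Using the formula φ(n) = n × Π(1 - 1/p) for each prime factor p:
φ(62) = 62 × (1 - 1/2) × (1 - 1/31)
φ(62) = 30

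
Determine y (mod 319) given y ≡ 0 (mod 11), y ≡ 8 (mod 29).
66

Using the Chinese Remainder Theorem:
M = product of moduli = 319
For equation 1: M_1 = 29, 29 ≡ 7 (mod 11), inverse of 29 mod 11 is 8 (check: 7 × 8 = 56 ≡ 1 (mod 11))
For equation 2: M_2 = 11, 11 ≡ 11 (mod 29), inverse of 11 mod 29 is 8 (check: 11 × 8 = 88 ≡ 1 (mod 29))
Combine: y ≡ Σ r_i×M_i×(M_i⁻¹ mod m_i) = 0×29×8 + 8×11×8 = 0 + 704 = 704
704 mod 319 = 66
y ≡ 66 (mod 319)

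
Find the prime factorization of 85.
5 × 17

Divide by primes starting from smallest:
85 ÷ 5 = 17
17 ÷ 17 = 1

85 = 5 × 17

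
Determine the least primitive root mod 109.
p - 1 = 108 has prime divisors 2, 3. h is a primitive root mod 109 iff h^(108/q) ≢ 1 (mod 109) for each such q.
h = 2: 2^54 ≡ 108, 2^36 ≡ 1 (mod 109); 2^36 ≡ 1, so not a primitive root.
h = 3: 3^54 ≡ 1, 3^36 ≡ 63 (mod 109); 3^54 ≡ 1, so not a primitive root.
h = 4: 4^54 ≡ 1, 4^36 ≡ 1 (mod 109); 4^54 ≡ 1, so not a primitive root.
h = 5: 5^54 ≡ 1, 5^36 ≡ 63 (mod 109); 5^54 ≡ 1, so not a primitive root.
h = 6: 6^54 ≡ 108, 6^36 ≡ 63 (mod 109); none is 1, so 6 has order 108 and is a primitive root.
The smallest primitive root mod 109 is g = 6.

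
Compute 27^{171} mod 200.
123

Using successive squaring:
Binary expansion of 171: 10101011
Powers of 27 mod 200 (each is the square of the previous):
  27^1 ≡ 27 (mod 200)
  27^2 ≡ 27² = 729 ≡ 129 (mod 200)
  27^4 ≡ 129² = 16641 ≡ 41 (mod 200)
  27^8 ≡ 41² = 1681 ≡ 81 (mod 200)
  27^16 ≡ 81² = 6561 ≡ 161 (mod 200)
  27^32 ≡ 161² = 25921 ≡ 121 (mod 200)
  27^64 ≡ 121² = 14641 ≡ 41 (mod 200)
  27^128 ≡ 41² = 1681 ≡ 81 (mod 200)
171 = 128 + 32 + 8 + 2 + 1, so 27^171 = 27^128 × 27^32 × 27^8 × 27^2 × 27^1 ≡ 81 × 121 × 81 × 129 × 27 (mod 200)
Multiplying step by step:
  81 × 121 = 9801 ≡ 1 (mod 200)
  1 × 81 = 81 ≡ 81 (mod 200)
  81 × 129 = 10449 ≡ 49 (mod 200)
  49 × 27 = 1323 ≡ 123 (mod 200)
Result: 27^171 ≡ 123 (mod 200)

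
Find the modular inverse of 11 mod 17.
11^(-1) ≡ 14 (mod 17). Verification: 11 × 14 = 154 ≡ 1 (mod 17)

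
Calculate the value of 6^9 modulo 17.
9 = 8 + 1 (binary 1001). Repeated squaring mod 17: 6^1 ≡ 6; 6^2 ≡ 6² = 36 ≡ 2; 6^4 ≡ 2² = 4 ≡ 4; 6^8 ≡ 4² = 16 ≡ 16. Multiply: 6^9 = 6^8 × 6^1 ≡ 16 × 6 (mod 17): 16 × 6 = 96 ≡ 11. So 6^9 ≡ 11 (mod 17).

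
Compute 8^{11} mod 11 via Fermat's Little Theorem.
8

By Fermat's Little Theorem, a^(p-1) ≡ 1 (mod p) for prime p and gcd(a, p) = 1
Here p = 11, so 8^10 ≡ 1 (mod 11)
We can reduce the exponent: 11 mod 10 = 1
So 8^11 ≡ 8^1 (mod 11)
Computing: 8^1 mod 11 = 8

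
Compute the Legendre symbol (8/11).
(8/11) = 8^{5} mod 11 = -1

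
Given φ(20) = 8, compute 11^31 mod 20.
By Euler: 11^{8} ≡ 1 (mod 20) since gcd(11, 20) = 1. 31 = 3×8 + 7. So 11^{31} ≡ 11^{7} ≡ 11 (mod 20)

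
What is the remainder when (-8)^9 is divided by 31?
(-8) ≡ 23 (mod 31). 9 = 8 + 1 (binary 1001). Repeated squaring mod 31: 23^1 ≡ 23; 23^2 ≡ 23² = 529 ≡ 2; 23^4 ≡ 2² = 4 ≡ 4; 23^8 ≡ 4² = 16 ≡ 16. Multiply: (-8)^9 ≡ 23^8 × 23^1 ≡ 16 × 23 (mod 31): 16 × 23 = 368 ≡ 27. So (-8)^9 ≡ 27 (mod 31).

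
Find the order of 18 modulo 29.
Powers of 18 mod 29: 18^1≡18, 18^2≡5, 18^3≡3, 18^4≡25, 18^5≡15, 18^6≡9, 18^7≡17, 18^8≡16, 18^9≡27, 18^10≡22, 18^11≡19, 18^12≡23, 18^13≡8, 18^14≡28, 18^15≡11, 18^16≡24, 18^17≡26, 18^18≡4, 18^19≡14, 18^20≡20, 18^21≡12, 18^22≡13, 18^23≡2, 18^24≡7, 18^25≡10, 18^26≡6, 18^27≡21, 18^28≡1. Order = 28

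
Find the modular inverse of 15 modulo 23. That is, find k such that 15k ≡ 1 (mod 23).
20

Using Extended Euclidean Algorithm:
gcd(15, 23) = 1
Bezout coefficients: 15 × -3 + 23 × 2 = 1
So 15 × -3 ≡ 1 (mod 23)
The inverse is -3 mod 23 = 20
Verification: 15 × 20 = 300 = 13 × 23 + 1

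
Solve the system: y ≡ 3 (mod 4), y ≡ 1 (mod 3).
M = 4 × 3 = 12. M₁ = 3, y₁ ≡ 3 (mod 4). M₂ = 4, y₂ ≡ 1 (mod 3). y = 3×3×3 + 1×4×1 ≡ 7 (mod 12)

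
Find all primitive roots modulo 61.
Primitive roots mod 61: {2, 6, 7, 10, 17, 18, 26, 30, 31, 35, 43, 44, 51, 54, 55, 59}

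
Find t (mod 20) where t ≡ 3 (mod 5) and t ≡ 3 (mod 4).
M = 5 × 4 = 20. M₁ = 4, y₁ ≡ 4 (mod 5). M₂ = 5, y₂ ≡ 1 (mod 4). t = 3×4×4 + 3×5×1 ≡ 3 (mod 20)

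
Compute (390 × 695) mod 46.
18

(390 × 695) = 271050
271050 mod 46 = 18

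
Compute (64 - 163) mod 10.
1

(64 - 163) = -99
-99 mod 10 = 1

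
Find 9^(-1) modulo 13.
3

Using Extended Euclidean Algorithm:
gcd(9, 13) = 1
Bezout coefficients: 9 × 3 + 13 × -2 = 1
So 9 × 3 ≡ 1 (mod 13)
The inverse is 3 mod 13 = 3
Verification: 9 × 3 = 27 = 2 × 13 + 1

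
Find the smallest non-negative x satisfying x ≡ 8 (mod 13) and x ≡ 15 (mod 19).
M = 13 × 19 = 247. M₁ = 19, y₁ ≡ 11 (mod 13). M₂ = 13, y₂ ≡ 3 (mod 19). x = 8×19×11 + 15×13×3 ≡ 34 (mod 247)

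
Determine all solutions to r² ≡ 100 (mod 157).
The square roots of 100 mod 157 are 147 and 10. Verify: 147² = 21609 ≡ 100 (mod 157)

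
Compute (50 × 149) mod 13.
1

(50 × 149) = 7450
7450 mod 13 = 1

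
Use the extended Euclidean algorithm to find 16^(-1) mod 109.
Extended GCD: 16(-34) + 109(5) = 1. So 16^(-1) ≡ 75 ≡ 75 (mod 109). Verify: 16 × 75 = 1200 ≡ 1 (mod 109)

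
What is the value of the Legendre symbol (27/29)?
(27/29) = 27^{14} mod 29 = -1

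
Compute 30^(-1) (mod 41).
30^(-1) ≡ 26 (mod 41). Verification: 30 × 26 = 780 ≡ 1 (mod 41)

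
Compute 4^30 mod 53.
Using repeated squaring. 30 = 16 + 8 + 4 + 2 (binary 11110). Repeated squaring mod 53: 4^1 ≡ 4; 4^2 ≡ 4² = 16 ≡ 16; 4^4 ≡ 16² = 256 ≡ 44; 4^8 ≡ 44² = 1936 ≡ 28; 4^16 ≡ 28² = 784 ≡ 42. Multiply: 4^30 = 4^16 × 4^8 × 4^4 × 4^2 ≡ 42 × 28 × 44 × 16 (mod 53): 42 × 28 = 1176 ≡ 10; 10 × 44 = 440 ≡ 16; 16 × 16 = 256 ≡ 44. So 4^30 ≡ 44 (mod 53).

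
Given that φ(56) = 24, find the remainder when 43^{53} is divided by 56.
By Euler: 43^{24} ≡ 1 (mod 56) since gcd(43, 56) = 1. 53 = 2×24 + 5. So 43^{53} ≡ 43^{5} ≡ 43 (mod 56)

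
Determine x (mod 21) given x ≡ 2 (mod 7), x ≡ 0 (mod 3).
9

Using the Chinese Remainder Theorem:
M = product of moduli = 21
For equation 1: M_1 = 3, 3 ≡ 3 (mod 7), inverse of 3 mod 7 is 5 (check: 3 × 5 = 15 ≡ 1 (mod 7))
For equation 2: M_2 = 7, 7 ≡ 1 (mod 3), inverse of 7 mod 3 is 1 (check: 1 × 1 = 1 ≡ 1 (mod 3))
Combine: x ≡ Σ r_i×M_i×(M_i⁻¹ mod m_i) = 2×3×5 + 0×7×1 = 30 + 0 = 30
30 mod 21 = 9
x ≡ 9 (mod 21)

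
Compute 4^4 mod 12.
4 = 4 (binary 100). Repeated squaring mod 12: 4^1 ≡ 4; 4^2 ≡ 4² = 16 ≡ 4; 4^4 ≡ 4² = 16 ≡ 4. So 4^4 ≡ 4 (mod 12).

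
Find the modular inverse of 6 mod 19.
6^(-1) ≡ 16 (mod 19). Verification: 6 × 16 = 96 ≡ 1 (mod 19)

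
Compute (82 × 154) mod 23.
1

(82 × 154) = 12628
12628 mod 23 = 1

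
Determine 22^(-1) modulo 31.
22^(-1) ≡ 24 (mod 31). Verification: 22 × 24 = 528 ≡ 1 (mod 31)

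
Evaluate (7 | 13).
(7/13) = 7^{6} mod 13 = -1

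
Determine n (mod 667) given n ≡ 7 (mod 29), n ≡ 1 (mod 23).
645

Using the Chinese Remainder Theorem:
M = product of moduli = 667
For equation 1: M_1 = 23, 23 ≡ 23 (mod 29), inverse of 23 mod 29 is 24 (check: 23 × 24 = 552 ≡ 1 (mod 29))
For equation 2: M_2 = 29, 29 ≡ 6 (mod 23), inverse of 29 mod 23 is 4 (check: 6 × 4 = 24 ≡ 1 (mod 23))
Combine: n ≡ Σ r_i×M_i×(M_i⁻¹ mod m_i) = 7×23×24 + 1×29×4 = 3864 + 116 = 3980
3980 mod 667 = 645
n ≡ 645 (mod 667)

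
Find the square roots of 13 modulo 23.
The square roots of 13 mod 23 are 6 and 17. Verify: 6² = 36 ≡ 13 (mod 23)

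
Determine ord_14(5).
Powers of 5 mod 14: 5^1≡5, 5^2≡11, 5^3≡13, 5^4≡9, 5^5≡3, 5^6≡1. Order = 6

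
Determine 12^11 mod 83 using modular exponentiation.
Using repeated squaring. 11 = 8 + 2 + 1 (binary 1011). Repeated squaring mod 83: 12^1 ≡ 12; 12^2 ≡ 12² = 144 ≡ 61; 12^4 ≡ 61² = 3721 ≡ 69; 12^8 ≡ 69² = 4761 ≡ 30. Multiply: 12^11 = 12^8 × 12^2 × 12^1 ≡ 30 × 61 × 12 (mod 83): 30 × 61 = 1830 ≡ 4; 4 × 12 = 48 ≡ 48. So 12^11 ≡ 48 (mod 83).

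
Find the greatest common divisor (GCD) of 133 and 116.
1

Using the Euclidean algorithm:
133 = 1 × 116 + 17
116 = 6 × 17 + 14
17 = 1 × 14 + 3
14 = 4 × 3 + 2
3 = 1 × 2 + 1
2 = 2 × 1 + 0

GCD(133, 116) = 1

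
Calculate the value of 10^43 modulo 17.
Using Fermat: 10^{16} ≡ 1 (mod 17). 43 ≡ 11 (mod 16). So 10^{43} ≡ 10^{11} ≡ 3 (mod 17)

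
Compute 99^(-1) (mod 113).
8

Using Extended Euclidean Algorithm:
gcd(99, 113) = 1
Bezout coefficients: 99 × 8 + 113 × -7 = 1
So 99 × 8 ≡ 1 (mod 113)
The inverse is 8 mod 113 = 8
Verification: 99 × 8 = 792 = 7 × 113 + 1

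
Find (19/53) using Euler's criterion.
(19/53) = 19^{26} mod 53 = -1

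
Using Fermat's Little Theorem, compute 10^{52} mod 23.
2

By Fermat's Little Theorem, a^(p-1) ≡ 1 (mod p) for prime p and gcd(a, p) = 1
Here p = 23, so 10^22 ≡ 1 (mod 23)
We can reduce the exponent: 52 mod 22 = 8
So 10^52 ≡ 10^8 (mod 23)
Computing: 10^8 mod 23 = 2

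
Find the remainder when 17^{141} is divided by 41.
By Fermat: 17^{40} ≡ 1 (mod 41). 141 = 3×40 + 21. So 17^{141} ≡ 17^{21} ≡ 24 (mod 41)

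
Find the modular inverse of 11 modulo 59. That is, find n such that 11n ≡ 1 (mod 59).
43

Using Extended Euclidean Algorithm:
gcd(11, 59) = 1
Bezout coefficients: 11 × -16 + 59 × 3 = 1
So 11 × -16 ≡ 1 (mod 59)
The inverse is -16 mod 59 = 43
Verification: 11 × 43 = 473 = 8 × 59 + 1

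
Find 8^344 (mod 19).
Using Fermat: 8^{18} ≡ 1 (mod 19). 344 ≡ 2 (mod 18). So 8^{344} ≡ 8^{2} ≡ 7 (mod 19)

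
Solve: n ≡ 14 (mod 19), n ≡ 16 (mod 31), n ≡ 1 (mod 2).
M = 19 × 31 × 2 = 1178. M₁ = 62, y₁ ≡ 4 (mod 19). M₂ = 38, y₂ ≡ 9 (mod 31). M₃ = 589, y₃ ≡ 1 (mod 2). n = 14×62×4 + 16×38×9 + 1×589×1 ≡ 109 (mod 1178)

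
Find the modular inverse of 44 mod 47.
44^(-1) ≡ 31 (mod 47). Verification: 44 × 31 = 1364 ≡ 1 (mod 47)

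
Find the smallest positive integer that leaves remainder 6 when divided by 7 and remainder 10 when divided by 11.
M = 7 × 11 = 77. M₁ = 11, y₁ ≡ 2 (mod 7). M₂ = 7, y₂ ≡ 8 (mod 11). r = 6×11×2 + 10×7×8 ≡ 76 (mod 77). The smallest positive such number is 76.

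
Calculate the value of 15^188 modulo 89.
Using Fermat: 15^{88} ≡ 1 (mod 89). 188 ≡ 12 (mod 88). So 15^{188} ≡ 15^{12} ≡ 87 (mod 89)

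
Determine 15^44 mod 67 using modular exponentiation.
Using repeated squaring. 44 = 32 + 8 + 4 (binary 101100). Repeated squaring mod 67: 15^1 ≡ 15; 15^2 ≡ 15² = 225 ≡ 24; 15^4 ≡ 24² = 576 ≡ 40; 15^8 ≡ 40² = 1600 ≡ 59; 15^16 ≡ 59² = 3481 ≡ 64; 15^32 ≡ 64² = 4096 ≡ 9. Multiply: 15^44 = 15^32 × 15^8 × 15^4 ≡ 9 × 59 × 40 (mod 67): 9 × 59 = 531 ≡ 62; 62 × 40 = 2480 ≡ 1. So 15^44 ≡ 1 (mod 67).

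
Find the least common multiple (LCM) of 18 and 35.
630

First find GCD(18, 35) using the Euclidean algorithm:
18 = 0 × 35 + 18
35 = 1 × 18 + 17
18 = 1 × 17 + 1
17 = 17 × 1 + 0
GCD(18, 35) = 1

LCM formula: LCM(a, b) = (a × b) / GCD(a, b)
LCM(18, 35) = (18 × 35) / 1
LCM(18, 35) = 630 / 1
LCM(18, 35) = 630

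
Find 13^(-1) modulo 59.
50

Using Extended Euclidean Algorithm:
gcd(13, 59) = 1
Bezout coefficients: 13 × -9 + 59 × 2 = 1
So 13 × -9 ≡ 1 (mod 59)
The inverse is -9 mod 59 = 50
Verification: 13 × 50 = 650 = 11 × 59 + 1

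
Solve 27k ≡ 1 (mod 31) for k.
23

Using Extended Euclidean Algorithm:
gcd(27, 31) = 1
Bezout coefficients: 27 × -8 + 31 × 7 = 1
So 27 × -8 ≡ 1 (mod 31)
The inverse is -8 mod 31 = 23
Verification: 27 × 23 = 621 = 20 × 31 + 1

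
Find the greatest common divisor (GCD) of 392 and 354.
2

Using the Euclidean algorithm:
392 = 1 × 354 + 38
354 = 9 × 38 + 12
38 = 3 × 12 + 2
12 = 6 × 2 + 0

GCD(392, 354) = 2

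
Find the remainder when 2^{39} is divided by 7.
By Fermat: 2^{6} ≡ 1 (mod 7). 39 = 6×6 + 3. So 2^{39} ≡ 2^{3} ≡ 1 (mod 7)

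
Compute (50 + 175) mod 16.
1

(50 + 175) = 225
225 mod 16 = 1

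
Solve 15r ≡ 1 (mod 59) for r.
15^(-1) ≡ 4 (mod 59). Verification: 15 × 4 = 60 ≡ 1 (mod 59)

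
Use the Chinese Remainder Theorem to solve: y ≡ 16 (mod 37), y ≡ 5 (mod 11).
16

Using the Chinese Remainder Theorem:
M = product of moduli = 407
For equation 1: M_1 = 11, 11 ≡ 11 (mod 37), inverse of 11 mod 37 is 27 (check: 11 × 27 = 297 ≡ 1 (mod 37))
For equation 2: M_2 = 37, 37 ≡ 4 (mod 11), inverse of 37 mod 11 is 3 (check: 4 × 3 = 12 ≡ 1 (mod 11))
Combine: y ≡ Σ r_i×M_i×(M_i⁻¹ mod m_i) = 16×11×27 + 5×37×3 = 4752 + 555 = 5307
5307 mod 407 = 16
y ≡ 16 (mod 407)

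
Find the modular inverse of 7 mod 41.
7^(-1) ≡ 6 (mod 41). Verification: 7 × 6 = 42 ≡ 1 (mod 41)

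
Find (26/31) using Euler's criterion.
(26/31) = 26^{15} mod 31 = -1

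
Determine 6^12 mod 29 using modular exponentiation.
Using repeated squaring. 12 = 8 + 4 (binary 1100). Repeated squaring mod 29: 6^1 ≡ 6; 6^2 ≡ 6² = 36 ≡ 7; 6^4 ≡ 7² = 49 ≡ 20; 6^8 ≡ 20² = 400 ≡ 23. Multiply: 6^12 = 6^8 × 6^4 ≡ 23 × 20 (mod 29): 23 × 20 = 460 ≡ 25. So 6^12 ≡ 25 (mod 29).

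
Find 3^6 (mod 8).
6 = 4 + 2 (binary 110). Repeated squaring mod 8: 3^1 ≡ 3; 3^2 ≡ 3² = 9 ≡ 1; 3^4 ≡ 1² = 1 ≡ 1. Multiply: 3^6 = 3^4 × 3^2 ≡ 1 × 1 (mod 8): 1 × 1 = 1 ≡ 1. So 3^6 ≡ 1 (mod 8).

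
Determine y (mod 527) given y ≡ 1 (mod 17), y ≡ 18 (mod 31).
18

Using the Chinese Remainder Theorem:
M = product of moduli = 527
For equation 1: M_1 = 31, 31 ≡ 14 (mod 17), inverse of 31 mod 17 is 11 (check: 14 × 11 = 154 ≡ 1 (mod 17))
For equation 2: M_2 = 17, 17 ≡ 17 (mod 31), inverse of 17 mod 31 is 11 (check: 17 × 11 = 187 ≡ 1 (mod 31))
Combine: y ≡ Σ r_i×M_i×(M_i⁻¹ mod m_i) = 1×31×11 + 18×17×11 = 341 + 3366 = 3707
3707 mod 527 = 18
y ≡ 18 (mod 527)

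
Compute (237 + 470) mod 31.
25

(237 + 470) = 707
707 mod 31 = 25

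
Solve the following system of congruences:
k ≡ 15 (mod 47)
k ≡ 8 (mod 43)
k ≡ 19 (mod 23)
34795

Using the Chinese Remainder Theorem:
M = product of moduli = 46483
For equation 1: M_1 = 989, 989 ≡ 2 (mod 47), inverse of 989 mod 47 is 24 (check: 2 × 24 = 48 ≡ 1 (mod 47))
For equation 2: M_2 = 1081, 1081 ≡ 6 (mod 43), inverse of 1081 mod 43 is 36 (check: 6 × 36 = 216 ≡ 1 (mod 43))
For equation 3: M_3 = 2021, 2021 ≡ 20 (mod 23), inverse of 2021 mod 23 is 15 (check: 20 × 15 = 300 ≡ 1 (mod 23))
Combine: k ≡ Σ r_i×M_i×(M_i⁻¹ mod m_i) = 15×989×24 + 8×1081×36 + 19×2021×15 = 356040 + 311328 + 575985 = 1243353
1243353 mod 46483 = 34795
k ≡ 34795 (mod 46483)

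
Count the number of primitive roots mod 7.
Number of primitive roots mod 7 = φ(6) = 2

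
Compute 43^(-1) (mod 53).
43^(-1) ≡ 37 (mod 53). Verification: 43 × 37 = 1591 ≡ 1 (mod 53)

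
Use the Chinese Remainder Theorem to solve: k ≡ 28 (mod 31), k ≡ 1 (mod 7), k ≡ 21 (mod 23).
3655

Using the Chinese Remainder Theorem:
M = product of moduli = 4991
For equation 1: M_1 = 161, 161 ≡ 6 (mod 31), inverse of 161 mod 31 is 26 (check: 6 × 26 = 156 ≡ 1 (mod 31))
For equation 2: M_2 = 713, 713 ≡ 6 (mod 7), inverse of 713 mod 7 is 6 (check: 6 × 6 = 36 ≡ 1 (mod 7))
For equation 3: M_3 = 217, 217 ≡ 10 (mod 23), inverse of 217 mod 23 is 7 (check: 10 × 7 = 70 ≡ 1 (mod 23))
Combine: k ≡ Σ r_i×M_i×(M_i⁻¹ mod m_i) = 28×161×26 + 1×713×6 + 21×217×7 = 117208 + 4278 + 31899 = 153385
153385 mod 4991 = 3655
k ≡ 3655 (mod 4991)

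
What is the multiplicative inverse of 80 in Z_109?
15

Using Extended Euclidean Algorithm:
gcd(80, 109) = 1
Bezout coefficients: 80 × 15 + 109 × -11 = 1
So 80 × 15 ≡ 1 (mod 109)
The inverse is 15 mod 109 = 15
Verification: 80 × 15 = 1200 = 11 × 109 + 1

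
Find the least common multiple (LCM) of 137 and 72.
9864

First find GCD(137, 72) using the Euclidean algorithm:
137 = 1 × 72 + 65
72 = 1 × 65 + 7
65 = 9 × 7 + 2
7 = 3 × 2 + 1
2 = 2 × 1 + 0
GCD(137, 72) = 1

LCM formula: LCM(a, b) = (a × b) / GCD(a, b)
LCM(137, 72) = (137 × 72) / 1
LCM(137, 72) = 9864 / 1
LCM(137, 72) = 9864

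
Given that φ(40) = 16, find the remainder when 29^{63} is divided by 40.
By Euler: 29^{16} ≡ 1 (mod 40) since gcd(29, 40) = 1. 63 = 3×16 + 15. So 29^{63} ≡ 29^{15} ≡ 29 (mod 40)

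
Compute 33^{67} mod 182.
19

Using successive squaring:
Binary expansion of 67: 1000011
Powers of 33 mod 182 (each is the square of the previous):
  33^1 ≡ 33 (mod 182)
  33^2 ≡ 33² = 1089 ≡ 179 (mod 182)
  33^4 ≡ 179² = 32041 ≡ 9 (mod 182)
  33^8 ≡ 9² = 81 ≡ 81 (mod 182)
  33^16 ≡ 81² = 6561 ≡ 9 (mod 182)
  33^32 ≡ 9² = 81 ≡ 81 (mod 182)
  33^64 ≡ 81² = 6561 ≡ 9 (mod 182)
67 = 64 + 2 + 1, so 33^67 = 33^64 × 33^2 × 33^1 ≡ 9 × 179 × 33 (mod 182)
Multiplying step by step:
  9 × 179 = 1611 ≡ 155 (mod 182)
  155 × 33 = 5115 ≡ 19 (mod 182)
Result: 33^67 ≡ 19 (mod 182)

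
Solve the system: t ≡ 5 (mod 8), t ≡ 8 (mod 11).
M = 8 × 11 = 88. M₁ = 11, y₁ ≡ 3 (mod 8). M₂ = 8, y₂ ≡ 7 (mod 11). t = 5×11×3 + 8×8×7 ≡ 85 (mod 88)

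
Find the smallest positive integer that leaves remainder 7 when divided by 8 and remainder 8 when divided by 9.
M = 8 × 9 = 72. M₁ = 9, y₁ ≡ 1 (mod 8). M₂ = 8, y₂ ≡ 8 (mod 9). m = 7×9×1 + 8×8×8 ≡ 71 (mod 72). The smallest positive such number is 71.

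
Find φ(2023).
1632

Prime factorization: 2023 = 7 × 17^2
Using the formula φ(n) = n × Π(1 - 1/p) for each prime factor p:
φ(2023) = 2023 × (1 - 1/7) × (1 - 1/17)
φ(2023) = 1632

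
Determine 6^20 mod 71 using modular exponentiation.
Using repeated squaring. 20 = 16 + 4 (binary 10100). Repeated squaring mod 71: 6^1 ≡ 6; 6^2 ≡ 6² = 36 ≡ 36; 6^4 ≡ 36² = 1296 ≡ 18; 6^8 ≡ 18² = 324 ≡ 40; 6^16 ≡ 40² = 1600 ≡ 38. Multiply: 6^20 = 6^16 × 6^4 ≡ 38 × 18 (mod 71): 38 × 18 = 684 ≡ 45. So 6^20 ≡ 45 (mod 71).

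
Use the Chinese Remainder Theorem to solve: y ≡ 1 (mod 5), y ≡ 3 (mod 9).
M = 5 × 9 = 45. M₁ = 9, y₁ ≡ 4 (mod 5). M₂ = 5, y₂ ≡ 2 (mod 9). y = 1×9×4 + 3×5×2 ≡ 21 (mod 45)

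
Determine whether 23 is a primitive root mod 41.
p - 1 = 40 has prime divisors 2, 5. Check 23^(40/q) mod 41 for each: 23^(40/2) = 23^20 ≡ 1, 23^(40/5) = 23^8 ≡ 10 (mod 41). Since 23^20 ≡ 1 (mod 41), the order of 23 divides 20 (in fact the order is 10) ≠ 40, so it is not a primitive root.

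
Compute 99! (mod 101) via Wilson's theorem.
(100)! = (99)! × (100) ≡ -1 (mod 101). So (99)! ≡ -1 × (100)^(-1) ≡ (-1)×(-1) = 1 (mod 101)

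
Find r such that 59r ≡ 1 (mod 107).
59^(-1) ≡ 78 (mod 107). Verification: 59 × 78 = 4602 ≡ 1 (mod 107)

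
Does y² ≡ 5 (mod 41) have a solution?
By Euler's criterion: 5^{20} ≡ 1 (mod 41). Since this equals 1, 5 is a QR.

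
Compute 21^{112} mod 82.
51

Using successive squaring:
Binary expansion of 112: 1110000
Powers of 21 mod 82 (each is the square of the previous):
  21^1 ≡ 21 (mod 82)
  21^2 ≡ 21² = 441 ≡ 31 (mod 82)
  21^4 ≡ 31² = 961 ≡ 59 (mod 82)
  21^8 ≡ 59² = 3481 ≡ 37 (mod 82)
  21^16 ≡ 37² = 1369 ≡ 57 (mod 82)
  21^32 ≡ 57² = 3249 ≡ 51 (mod 82)
  21^64 ≡ 51² = 2601 ≡ 59 (mod 82)
112 = 64 + 32 + 16, so 21^112 = 21^64 × 21^32 × 21^16 ≡ 59 × 51 × 57 (mod 82)
Multiplying step by step:
  59 × 51 = 3009 ≡ 57 (mod 82)
  57 × 57 = 3249 ≡ 51 (mod 82)
Result: 21^112 ≡ 51 (mod 82)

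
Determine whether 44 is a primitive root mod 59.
p - 1 = 58 has prime divisors 2, 29. Check 44^(58/q) mod 59 for each: 44^(58/2) = 44^29 ≡ 58, 44^(58/29) = 44^2 ≡ 48 (mod 59). None of these is 1, so 44 has order 58 = φ(59), so it is a primitive root mod 59.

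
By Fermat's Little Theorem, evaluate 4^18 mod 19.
By Fermat's Little Theorem, 4^{18} ≡ 1 (mod 19) since 19 is prime and gcd(4, 19) = 1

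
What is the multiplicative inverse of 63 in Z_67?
50

Using Extended Euclidean Algorithm:
gcd(63, 67) = 1
Bezout coefficients: 63 × -17 + 67 × 16 = 1
So 63 × -17 ≡ 1 (mod 67)
The inverse is -17 mod 67 = 50
Verification: 63 × 50 = 3150 = 47 × 67 + 1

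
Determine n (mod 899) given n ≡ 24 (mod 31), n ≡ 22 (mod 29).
892

Using the Chinese Remainder Theorem:
M = product of moduli = 899
For equation 1: M_1 = 29, 29 ≡ 29 (mod 31), inverse of 29 mod 31 is 15 (check: 29 × 15 = 435 ≡ 1 (mod 31))
For equation 2: M_2 = 31, 31 ≡ 2 (mod 29), inverse of 31 mod 29 is 15 (check: 2 × 15 = 30 ≡ 1 (mod 29))
Combine: n ≡ Σ r_i×M_i×(M_i⁻¹ mod m_i) = 24×29×15 + 22×31×15 = 10440 + 10230 = 20670
20670 mod 899 = 892
n ≡ 892 (mod 899)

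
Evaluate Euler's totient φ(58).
28

Prime factorization: 58 = 2 × 29
Using the formula φ(n) = n × Π(1 - 1/p) for each prime factor p:
φ(58) = 58 × (1 - 1/2) × (1 - 1/29)
φ(58) = 28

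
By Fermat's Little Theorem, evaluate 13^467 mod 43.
By Fermat: 13^{42} ≡ 1 (mod 43). 467 ≡ 5 (mod 42). So 13^{467} ≡ 13^{5} ≡ 31 (mod 43)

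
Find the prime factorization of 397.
397

Divide by primes starting from smallest:
397 ÷ 397 = 1

397 = 397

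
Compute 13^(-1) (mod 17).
13^(-1) ≡ 4 (mod 17). Verification: 13 × 4 = 52 ≡ 1 (mod 17)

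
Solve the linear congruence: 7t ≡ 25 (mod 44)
35

Since gcd(7, 44) = 1 divides 25, a solution exists.
Multiply both sides by the inverse of 7 mod 44:
  7^(-1) mod 44 = 19
  x ≡ 19 × 25 ≡ 475 ≡ 35 (mod 44)
Verification: 7 × 35 = 245 = 5 × 44 + 25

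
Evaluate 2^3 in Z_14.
3 = 2 + 1 (binary 11). Repeated squaring mod 14: 2^1 ≡ 2; 2^2 ≡ 2² = 4 ≡ 4. Multiply: 2^3 = 2^2 × 2^1 ≡ 4 × 2 (mod 14): 4 × 2 = 8 ≡ 8. So 2^3 ≡ 8 (mod 14).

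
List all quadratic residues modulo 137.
QRs mod 137: {1, 2, 4, 7, 8, 9, 11, 14, 15, 16, 17, 18, 19, 22, 25, 28, 30, 32, 34, 36, 37, 38, 39, 44, 49, 50, 56, 59, 60, 61, 63, 64, 65, 68, 69, 72, 73, 74, 76, 77, 78, 81, 87, 88, 93, 98, 99, 100, 101, 103, 105, 107, 109, 112, 115, 118, 119, 120, 121, 122, 123, 126, 128, 129, 130, 133, 135, 136}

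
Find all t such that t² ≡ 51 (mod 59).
The square roots of 51 mod 59 are 46 and 13. Verify: 46² = 2116 ≡ 51 (mod 59)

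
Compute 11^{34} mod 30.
1

Using successive squaring:
Binary expansion of 34: 100010
Powers of 11 mod 30 (each is the square of the previous):
  11^1 ≡ 11 (mod 30)
  11^2 ≡ 11² = 121 ≡ 1 (mod 30)
  11^4 ≡ 1² = 1 ≡ 1 (mod 30)
  11^8 ≡ 1² = 1 ≡ 1 (mod 30)
  11^16 ≡ 1² = 1 ≡ 1 (mod 30)
  11^32 ≡ 1² = 1 ≡ 1 (mod 30)
34 = 32 + 2, so 11^34 = 11^32 × 11^2 ≡ 1 × 1 (mod 30)
Multiplying step by step:
  1 × 1 = 1 ≡ 1 (mod 30)
Result: 11^34 ≡ 1 (mod 30)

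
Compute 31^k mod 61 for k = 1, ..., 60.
g^1, g^2, ..., g^{60} mod 61: {31, 46, 23, 42, 21, 41, 51, 56, 28, 14, 7, 34, 17, 39, 50, 25, 43, 52, 26, 13, 37, 49, 55, 58, 29, 45, 53, 57, 59, 60, 30, 15, 38, 19, 40, 20, 10, 5, 33, 47, 54, 27, 44, 22, 11, 36, 18, 9, 35, 48, 24, 12, 6, 3, 32, 16, 8, 4, 2, 1}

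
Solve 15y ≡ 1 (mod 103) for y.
15^(-1) ≡ 55 (mod 103). Verification: 15 × 55 = 825 ≡ 1 (mod 103)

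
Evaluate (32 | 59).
(32/59) = 32^{29} mod 59 = -1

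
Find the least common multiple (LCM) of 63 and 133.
1197

First find GCD(63, 133) using the Euclidean algorithm:
63 = 0 × 133 + 63
133 = 2 × 63 + 7
63 = 9 × 7 + 0
GCD(63, 133) = 7

LCM formula: LCM(a, b) = (a × b) / GCD(a, b)
LCM(63, 133) = (63 × 133) / 7
LCM(63, 133) = 8379 / 7
LCM(63, 133) = 1197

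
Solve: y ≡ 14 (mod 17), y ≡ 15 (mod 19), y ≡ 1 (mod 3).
M = 17 × 19 × 3 = 969. M₁ = 57, y₁ ≡ 3 (mod 17). M₂ = 51, y₂ ≡ 3 (mod 19). M₃ = 323, y₃ ≡ 2 (mod 3). y = 14×57×3 + 15×51×3 + 1×323×2 ≡ 490 (mod 969)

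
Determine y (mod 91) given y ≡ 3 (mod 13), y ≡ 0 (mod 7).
42

Using the Chinese Remainder Theorem:
M = product of moduli = 91
For equation 1: M_1 = 7, 7 ≡ 7 (mod 13), inverse of 7 mod 13 is 2 (check: 7 × 2 = 14 ≡ 1 (mod 13))
For equation 2: M_2 = 13, 13 ≡ 6 (mod 7), inverse of 13 mod 7 is 6 (check: 6 × 6 = 36 ≡ 1 (mod 7))
Combine: y ≡ Σ r_i×M_i×(M_i⁻¹ mod m_i) = 3×7×2 + 0×13×6 = 42 + 0 = 42
42 mod 91 = 42
y ≡ 42 (mod 91)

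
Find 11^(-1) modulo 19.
7

Using Extended Euclidean Algorithm:
gcd(11, 19) = 1
Bezout coefficients: 11 × 7 + 19 × -4 = 1
So 11 × 7 ≡ 1 (mod 19)
The inverse is 7 mod 19 = 7
Verification: 11 × 7 = 77 = 4 × 19 + 1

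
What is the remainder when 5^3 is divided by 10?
3 = 2 + 1 (binary 11). Repeated squaring mod 10: 5^1 ≡ 5; 5^2 ≡ 5² = 25 ≡ 5. Multiply: 5^3 = 5^2 × 5^1 ≡ 5 × 5 (mod 10): 5 × 5 = 25 ≡ 5. So 5^3 ≡ 5 (mod 10).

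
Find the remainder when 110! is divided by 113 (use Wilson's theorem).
(112)! = (110)! × (111) × (112) ≡ -1 (mod 113). So (110)! ≡ -1 × [(112)(111)]^(-1) ≡ 56 (mod 113)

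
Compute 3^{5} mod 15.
3

Using successive squaring:
Binary expansion of 5: 101
Powers of 3 mod 15 (each is the square of the previous):
  3^1 ≡ 3 (mod 15)
  3^2 ≡ 3² = 9 ≡ 9 (mod 15)
  3^4 ≡ 9² = 81 ≡ 6 (mod 15)
5 = 4 + 1, so 3^5 = 3^4 × 3^1 ≡ 6 × 3 (mod 15)
Multiplying step by step:
  6 × 3 = 18 ≡ 3 (mod 15)
Result: 3^5 ≡ 3 (mod 15)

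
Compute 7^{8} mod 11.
9

Using successive squaring:
Binary expansion of 8: 1000
Powers of 7 mod 11 (each is the square of the previous):
  7^1 ≡ 7 (mod 11)
  7^2 ≡ 7² = 49 ≡ 5 (mod 11)
  7^4 ≡ 5² = 25 ≡ 3 (mod 11)
  7^8 ≡ 3² = 9 ≡ 9 (mod 11)
8 is a power of 2, so 7^8 is the last square: ≡ 9 (mod 11)
Result: 7^8 ≡ 9 (mod 11)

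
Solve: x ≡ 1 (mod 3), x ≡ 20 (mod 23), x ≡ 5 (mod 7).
M = 3 × 23 × 7 = 483. M₁ = 161, y₁ ≡ 2 (mod 3). M₂ = 21, y₂ ≡ 11 (mod 23). M₃ = 69, y₃ ≡ 6 (mod 7). x = 1×161×2 + 20×21×11 + 5×69×6 ≡ 250 (mod 483)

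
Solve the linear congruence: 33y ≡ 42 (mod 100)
74

Since gcd(33, 100) = 1 divides 42, a solution exists.
Multiply both sides by the inverse of 33 mod 100:
  33^(-1) mod 100 = 97
  x ≡ 97 × 42 ≡ 4074 ≡ 74 (mod 100)
Verification: 33 × 74 = 2442 = 24 × 100 + 42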